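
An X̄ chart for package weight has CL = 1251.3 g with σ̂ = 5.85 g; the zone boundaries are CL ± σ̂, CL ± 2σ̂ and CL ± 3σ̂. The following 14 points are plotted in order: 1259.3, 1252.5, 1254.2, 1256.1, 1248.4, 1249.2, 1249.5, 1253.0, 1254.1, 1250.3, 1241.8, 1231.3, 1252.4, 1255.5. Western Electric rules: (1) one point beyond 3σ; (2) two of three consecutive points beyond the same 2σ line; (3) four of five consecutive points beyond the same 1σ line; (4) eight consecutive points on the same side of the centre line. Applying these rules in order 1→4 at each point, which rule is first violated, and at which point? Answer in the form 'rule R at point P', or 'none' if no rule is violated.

Zone of each point (C = within 1σ̂, B = 1σ̂–2σ̂, A = 2σ̂–3σ̂, * = beyond 3σ̂; sign = side of CL): 1:+B, 2:+C, 3:+C, 4:+C, 5:-C, 6:-C, 7:-C, 8:+C, 9:+C, 10:-C, 11:-B, 12:-*, 13:+C, 14:+C
Rule 1 (one point beyond the 3σ limits) is satisfied at point 12.

rule 1 at point 12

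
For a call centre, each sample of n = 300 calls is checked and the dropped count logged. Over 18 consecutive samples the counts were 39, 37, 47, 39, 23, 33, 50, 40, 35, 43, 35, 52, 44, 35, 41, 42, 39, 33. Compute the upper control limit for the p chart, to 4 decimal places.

p̄ = Σdᵢ / (k·n) = 707 / (18 × 300) = 0.13093
UCL = p̄ + 3·√(p̄(1−p̄)/n) = 0.13093 + 3 × √(0.13093×0.86907/300) = 0.13093 + 3 × 0.01948 = 0.18935

0.1894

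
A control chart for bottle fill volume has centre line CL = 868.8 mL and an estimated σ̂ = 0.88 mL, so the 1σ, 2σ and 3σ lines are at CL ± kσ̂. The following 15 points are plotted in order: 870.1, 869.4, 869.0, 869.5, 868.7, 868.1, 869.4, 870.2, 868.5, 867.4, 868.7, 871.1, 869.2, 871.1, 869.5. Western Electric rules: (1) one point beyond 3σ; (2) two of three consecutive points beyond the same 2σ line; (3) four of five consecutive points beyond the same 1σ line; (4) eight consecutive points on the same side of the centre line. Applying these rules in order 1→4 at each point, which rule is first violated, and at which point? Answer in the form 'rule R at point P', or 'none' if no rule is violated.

Zone of each point (C = within 1σ̂, B = 1σ̂–2σ̂, A = 2σ̂–3σ̂, * = beyond 3σ̂; sign = side of CL): 1:+B, 2:+C, 3:+C, 4:+C, 5:-C, 6:-C, 7:+C, 8:+B, 9:-C, 10:-B, 11:-C, 12:+A, 13:+C, 14:+A, 15:+C
Rule 2 (two of three consecutive points beyond the same 2σ limit) is satisfied at point 14.

rule 2 at point 14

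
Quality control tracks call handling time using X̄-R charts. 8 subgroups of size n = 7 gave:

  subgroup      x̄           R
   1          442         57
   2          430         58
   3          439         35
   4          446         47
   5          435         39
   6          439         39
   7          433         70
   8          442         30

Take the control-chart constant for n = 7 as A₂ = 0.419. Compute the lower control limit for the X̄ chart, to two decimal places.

X̄̄ = (442 + 430 + 439 + 446 + 435 + 439 + 433 + 442) / 8 = 3506.0000 / 8 = 438.2500
R̄ = (57 + 58 + 35 + 47 + 39 + 39 + 70 + 30) / 8 = 375.0000 / 8 = 46.8750
LCL = X̄̄ − A₂·R̄ = 438.2500 − 0.419 × 46.8750 = 418.6094

418.61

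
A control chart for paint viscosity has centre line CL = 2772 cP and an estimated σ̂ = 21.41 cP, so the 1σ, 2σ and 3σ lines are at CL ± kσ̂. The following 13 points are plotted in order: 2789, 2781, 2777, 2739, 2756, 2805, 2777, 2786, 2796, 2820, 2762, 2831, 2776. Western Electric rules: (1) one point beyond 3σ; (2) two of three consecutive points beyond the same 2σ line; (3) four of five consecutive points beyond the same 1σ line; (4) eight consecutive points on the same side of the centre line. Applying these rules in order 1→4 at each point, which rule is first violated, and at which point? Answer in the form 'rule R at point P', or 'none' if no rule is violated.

rule 2 at point 12

Zone of each point (C = within 1σ̂, B = 1σ̂–2σ̂, A = 2σ̂–3σ̂, * = beyond 3σ̂; sign = side of CL): 1:+C, 2:+C, 3:+C, 4:-B, 5:-C, 6:+B, 7:+C, 8:+C, 9:+B, 10:+A, 11:-C, 12:+A, 13:+C
Rule 2 (two of three consecutive points beyond the same 2σ limit) is satisfied at point 12.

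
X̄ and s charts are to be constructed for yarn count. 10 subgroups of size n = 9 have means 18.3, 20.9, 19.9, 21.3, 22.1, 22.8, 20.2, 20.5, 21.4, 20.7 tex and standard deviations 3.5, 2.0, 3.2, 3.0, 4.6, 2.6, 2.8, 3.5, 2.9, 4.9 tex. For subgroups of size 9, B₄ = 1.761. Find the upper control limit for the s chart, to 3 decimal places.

5.811

s̄ = (3.5 + 2.0 + 3.2 + 3.0 + 4.6 + 2.6 + 2.8 + 3.5 + 2.9 + 4.9) / 10 = 3.3000
UCL_s = B₄·s̄ = 1.761 × 3.3000 = 5.8113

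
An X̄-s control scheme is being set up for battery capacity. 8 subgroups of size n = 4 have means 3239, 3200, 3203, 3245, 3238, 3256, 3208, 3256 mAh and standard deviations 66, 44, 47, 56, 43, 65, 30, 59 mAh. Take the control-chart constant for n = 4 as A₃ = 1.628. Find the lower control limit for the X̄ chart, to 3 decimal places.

3147.190

X̄̄ = (3239 + 3200 + 3203 + 3245 + 3238 + 3256 + 3208 + 3256) / 8 = 3230.6250
s̄ = (66 + 44 + 47 + 56 + 43 + 65 + 30 + 59) / 8 = 51.2500
LCL = X̄̄ − A₃·s̄ = 3230.6250 − 1.628 × 51.2500 = 3147.1900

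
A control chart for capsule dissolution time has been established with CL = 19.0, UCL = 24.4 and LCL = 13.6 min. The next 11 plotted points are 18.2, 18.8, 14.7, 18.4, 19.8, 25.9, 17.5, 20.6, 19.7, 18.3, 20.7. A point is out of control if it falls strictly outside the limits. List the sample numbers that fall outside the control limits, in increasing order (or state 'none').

Compare each point to [13.6, 24.4]: sample 6 = 25.9 > UCL.

6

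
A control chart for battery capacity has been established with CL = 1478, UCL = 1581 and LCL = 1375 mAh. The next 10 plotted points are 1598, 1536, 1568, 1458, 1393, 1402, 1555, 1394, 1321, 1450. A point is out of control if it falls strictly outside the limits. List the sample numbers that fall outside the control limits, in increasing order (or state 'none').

1, 9

Compare each point to [1375, 1581]: sample 1 = 1598 > UCL; sample 9 = 1321 < LCL.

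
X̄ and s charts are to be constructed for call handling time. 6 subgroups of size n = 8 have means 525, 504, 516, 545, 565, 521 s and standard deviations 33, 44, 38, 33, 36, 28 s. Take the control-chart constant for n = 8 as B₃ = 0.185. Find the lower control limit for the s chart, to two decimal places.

s̄ = (33 + 44 + 38 + 33 + 36 + 28) / 6 = 35.3333
LCL_s = B₃·s̄ = 0.185 × 35.3333 = 6.5367

6.54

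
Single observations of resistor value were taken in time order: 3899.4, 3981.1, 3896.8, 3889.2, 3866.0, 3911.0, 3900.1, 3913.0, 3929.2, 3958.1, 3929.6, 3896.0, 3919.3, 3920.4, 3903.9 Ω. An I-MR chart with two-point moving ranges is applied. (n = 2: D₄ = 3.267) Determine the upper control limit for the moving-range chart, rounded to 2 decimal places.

96.54

Moving ranges: 81.7, 84.3, 7.6, 23.2, 45.0, 10.9, 12.9, 16.2, 28.9, 28.5, 33.6, 23.3, 1.1, 16.5; M̄R̄ = 413.7000 / 14 = 29.5500
UCL_MR = D₄·M̄R̄ = 3.267 × 29.5500 = 96.5399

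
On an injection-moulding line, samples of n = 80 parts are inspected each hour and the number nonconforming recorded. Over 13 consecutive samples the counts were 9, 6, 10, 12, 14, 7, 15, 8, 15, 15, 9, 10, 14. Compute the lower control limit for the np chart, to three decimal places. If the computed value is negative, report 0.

p̄ = Σdᵢ / (k·n) = 144 / (13 × 80) = 0.13846
LCL = np̄ − 3·√(np̄(1−p̄)) = 11.0769 − 3 × 3.0892 = 1.8093

1.809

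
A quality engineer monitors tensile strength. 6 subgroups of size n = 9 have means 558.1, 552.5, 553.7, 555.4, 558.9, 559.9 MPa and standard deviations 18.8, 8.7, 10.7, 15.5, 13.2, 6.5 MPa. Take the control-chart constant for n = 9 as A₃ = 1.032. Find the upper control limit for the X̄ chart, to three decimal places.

X̄̄ = (558.1 + 552.5 + 553.7 + 555.4 + 558.9 + 559.9) / 6 = 556.4167
s̄ = (18.8 + 8.7 + 10.7 + 15.5 + 13.2 + 6.5) / 6 = 12.2333
UCL = X̄̄ + A₃·s̄ = 556.4167 + 1.032 × 12.2333 = 569.0415

569.041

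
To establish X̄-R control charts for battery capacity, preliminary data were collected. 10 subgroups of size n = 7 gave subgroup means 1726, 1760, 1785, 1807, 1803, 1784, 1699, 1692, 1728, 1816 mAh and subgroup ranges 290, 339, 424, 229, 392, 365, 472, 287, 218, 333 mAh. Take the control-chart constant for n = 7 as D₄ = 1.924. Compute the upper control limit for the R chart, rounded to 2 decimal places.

644.35

R̄ = (290 + 339 + 424 + 229 + 392 + 365 + 472 + 287 + 218 + 333) / 10 = 3349.0000 / 10 = 334.9000
UCL_R = D₄·R̄ = 1.924 × 334.9000 = 644.3476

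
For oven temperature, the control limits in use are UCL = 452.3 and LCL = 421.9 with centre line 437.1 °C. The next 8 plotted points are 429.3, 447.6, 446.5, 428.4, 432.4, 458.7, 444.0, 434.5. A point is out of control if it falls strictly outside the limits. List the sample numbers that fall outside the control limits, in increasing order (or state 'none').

Compare each point to [421.9, 452.3]: sample 6 = 458.7 > UCL.

6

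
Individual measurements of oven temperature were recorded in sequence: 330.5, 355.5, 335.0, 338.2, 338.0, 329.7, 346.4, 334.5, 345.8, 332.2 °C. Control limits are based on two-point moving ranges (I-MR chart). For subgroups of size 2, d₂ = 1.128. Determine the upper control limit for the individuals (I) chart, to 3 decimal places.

X̄ = (330.5 + 355.5 + 335.0 + 338.2 + 338.0 + 329.7 + 346.4 + 334.5 + 345.8 + 332.2) / 10 = 338.5800
Moving ranges: 25.0, 20.5, 3.2, 0.2, 8.3, 16.7, 11.9, 11.3, 13.6; M̄R̄ = 110.7000 / 9 = 12.3000
UCL = X̄ + 3·M̄R̄/d₂ = 338.5800 + 3 × 12.3000 / 1.128 = 371.2928

371.293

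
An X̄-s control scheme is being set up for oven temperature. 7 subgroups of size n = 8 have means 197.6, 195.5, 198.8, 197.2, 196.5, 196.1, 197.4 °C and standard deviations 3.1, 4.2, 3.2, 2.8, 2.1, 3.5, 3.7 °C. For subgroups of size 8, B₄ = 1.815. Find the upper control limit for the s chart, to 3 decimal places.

s̄ = (3.1 + 4.2 + 3.2 + 2.8 + 2.1 + 3.5 + 3.7) / 7 = 3.2286
UCL_s = B₄·s̄ = 1.815 × 3.2286 = 5.8599

5.860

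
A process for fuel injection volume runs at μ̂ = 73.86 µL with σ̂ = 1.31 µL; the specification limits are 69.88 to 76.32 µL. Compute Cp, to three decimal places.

Cp = (USL − LSL) / (6σ̂) = (76.32 − 69.88) / (6 × 1.31) = 6.4400 / 7.8600 = 0.8193

0.819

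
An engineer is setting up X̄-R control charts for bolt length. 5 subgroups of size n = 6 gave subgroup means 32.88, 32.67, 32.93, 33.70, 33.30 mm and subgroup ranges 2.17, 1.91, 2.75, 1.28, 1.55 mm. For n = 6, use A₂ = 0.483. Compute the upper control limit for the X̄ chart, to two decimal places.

34.03

X̄̄ = (32.88 + 32.67 + 32.93 + 33.70 + 33.30) / 5 = 165.4800 / 5 = 33.0960
R̄ = (2.17 + 1.91 + 2.75 + 1.28 + 1.55) / 5 = 9.6600 / 5 = 1.9320
UCL = X̄̄ + A₂·R̄ = 33.0960 + 0.483 × 1.9320 = 34.0292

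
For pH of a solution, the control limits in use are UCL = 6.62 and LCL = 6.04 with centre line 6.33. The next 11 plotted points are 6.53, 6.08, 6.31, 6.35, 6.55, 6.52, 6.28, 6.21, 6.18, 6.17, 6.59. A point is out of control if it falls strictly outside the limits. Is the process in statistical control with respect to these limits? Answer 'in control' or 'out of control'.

All 11 points lie within [6.04, 6.62].

in control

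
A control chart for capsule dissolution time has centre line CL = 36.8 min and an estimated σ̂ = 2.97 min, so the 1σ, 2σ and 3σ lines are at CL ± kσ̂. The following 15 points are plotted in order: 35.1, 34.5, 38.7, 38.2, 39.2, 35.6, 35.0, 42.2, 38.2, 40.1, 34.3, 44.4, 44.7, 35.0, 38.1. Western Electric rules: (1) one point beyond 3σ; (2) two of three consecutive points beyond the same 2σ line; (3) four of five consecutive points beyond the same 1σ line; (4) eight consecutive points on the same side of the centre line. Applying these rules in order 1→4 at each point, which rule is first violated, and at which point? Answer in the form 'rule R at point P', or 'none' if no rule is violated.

rule 2 at point 13

Zone of each point (C = within 1σ̂, B = 1σ̂–2σ̂, A = 2σ̂–3σ̂, * = beyond 3σ̂; sign = side of CL): 1:-C, 2:-C, 3:+C, 4:+C, 5:+C, 6:-C, 7:-C, 8:+B, 9:+C, 10:+B, 11:-C, 12:+A, 13:+A, 14:-C, 15:+C
Rule 2 (two of three consecutive points beyond the same 2σ limit) is satisfied at point 13.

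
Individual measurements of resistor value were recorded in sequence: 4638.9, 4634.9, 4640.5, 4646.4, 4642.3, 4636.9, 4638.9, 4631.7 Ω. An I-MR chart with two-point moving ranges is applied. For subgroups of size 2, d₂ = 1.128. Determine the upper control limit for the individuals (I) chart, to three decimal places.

X̄ = (4638.9 + 4634.9 + 4640.5 + 4646.4 + 4642.3 + 4636.9 + 4638.9 + 4631.7) / 8 = 4638.8125
Moving ranges: 4.0, 5.6, 5.9, 4.1, 5.4, 2.0, 7.2; M̄R̄ = 34.2000 / 7 = 4.8857
UCL = X̄ + 3·M̄R̄/d₂ = 4638.8125 + 3 × 4.8857 / 1.128 = 4651.8064

4651.806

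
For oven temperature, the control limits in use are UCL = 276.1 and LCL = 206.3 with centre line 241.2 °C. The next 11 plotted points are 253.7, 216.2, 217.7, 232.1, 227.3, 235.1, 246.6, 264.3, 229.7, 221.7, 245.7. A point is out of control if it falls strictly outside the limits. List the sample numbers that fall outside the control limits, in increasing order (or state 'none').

All 11 points lie within [206.3, 276.1].

none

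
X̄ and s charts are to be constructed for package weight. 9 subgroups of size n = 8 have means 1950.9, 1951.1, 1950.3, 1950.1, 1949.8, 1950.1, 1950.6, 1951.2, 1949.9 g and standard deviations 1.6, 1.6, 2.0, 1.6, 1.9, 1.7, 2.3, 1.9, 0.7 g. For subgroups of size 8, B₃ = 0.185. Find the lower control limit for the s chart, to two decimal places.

0.31

s̄ = (1.6 + 1.6 + 2.0 + 1.6 + 1.9 + 1.7 + 2.3 + 1.9 + 0.7) / 9 = 1.7000
LCL_s = B₃·s̄ = 0.185 × 1.7000 = 0.3145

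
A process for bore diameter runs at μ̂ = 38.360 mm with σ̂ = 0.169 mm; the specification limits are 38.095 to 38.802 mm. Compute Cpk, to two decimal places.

Cpu = (USL − μ̂) / (3σ̂) = (38.802 − 38.360) / (3 × 0.169) = 0.8718; Cpl = (μ̂ − LSL) / (3σ̂) = (38.360 − 38.095) / (3 × 0.169) = 0.5227; Cpk = min(Cpu, Cpl) = 0.5227

0.52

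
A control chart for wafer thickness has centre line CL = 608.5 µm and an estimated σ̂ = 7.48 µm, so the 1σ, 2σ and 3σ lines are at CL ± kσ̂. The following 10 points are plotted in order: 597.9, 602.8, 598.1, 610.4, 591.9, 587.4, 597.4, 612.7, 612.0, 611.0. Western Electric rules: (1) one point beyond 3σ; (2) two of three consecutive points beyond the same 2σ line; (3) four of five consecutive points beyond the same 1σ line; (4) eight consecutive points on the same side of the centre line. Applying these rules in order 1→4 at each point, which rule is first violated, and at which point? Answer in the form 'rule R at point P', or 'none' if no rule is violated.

rule 2 at point 6

Zone of each point (C = within 1σ̂, B = 1σ̂–2σ̂, A = 2σ̂–3σ̂, * = beyond 3σ̂; sign = side of CL): 1:-B, 2:-C, 3:-B, 4:+C, 5:-A, 6:-A, 7:-B, 8:+C, 9:+C, 10:+C
Rule 2 (two of three consecutive points beyond the same 2σ limit) is satisfied at point 6.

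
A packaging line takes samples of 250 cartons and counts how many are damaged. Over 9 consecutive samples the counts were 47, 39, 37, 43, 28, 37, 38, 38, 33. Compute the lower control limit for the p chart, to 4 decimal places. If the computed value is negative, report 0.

p̄ = Σdᵢ / (k·n) = 340 / (9 × 250) = 0.15111
LCL = p̄ − 3·√(p̄(1−p̄)/n) = 0.15111 − 3 × 0.02265 = 0.08316

0.0832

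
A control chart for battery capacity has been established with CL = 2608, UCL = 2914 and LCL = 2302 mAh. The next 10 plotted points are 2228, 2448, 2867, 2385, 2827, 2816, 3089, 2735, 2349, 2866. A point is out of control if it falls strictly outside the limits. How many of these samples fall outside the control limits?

Compare each point to [2302, 2914]: sample 1 = 2228 < LCL; sample 7 = 3089 > UCL.

2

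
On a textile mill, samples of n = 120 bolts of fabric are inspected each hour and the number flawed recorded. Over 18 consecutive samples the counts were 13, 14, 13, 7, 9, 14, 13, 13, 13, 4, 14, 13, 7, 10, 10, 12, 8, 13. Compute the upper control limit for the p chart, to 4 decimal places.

0.1720

p̄ = Σdᵢ / (k·n) = 200 / (18 × 120) = 0.09259
UCL = p̄ + 3·√(p̄(1−p̄)/n) = 0.09259 + 3 × √(0.09259×0.90741/120) = 0.09259 + 3 × 0.02646 = 0.17197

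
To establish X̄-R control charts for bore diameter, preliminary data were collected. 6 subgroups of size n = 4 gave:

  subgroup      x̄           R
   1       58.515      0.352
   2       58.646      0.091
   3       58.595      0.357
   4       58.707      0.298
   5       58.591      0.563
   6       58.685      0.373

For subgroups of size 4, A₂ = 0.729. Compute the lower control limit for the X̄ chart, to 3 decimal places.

X̄̄ = (58.515 + 58.646 + 58.595 + 58.707 + 58.591 + 58.685) / 6 = 351.7390 / 6 = 58.6232
R̄ = (0.352 + 0.091 + 0.357 + 0.298 + 0.563 + 0.373) / 6 = 2.0340 / 6 = 0.3390
LCL = X̄̄ − A₂·R̄ = 58.6232 − 0.729 × 0.3390 = 58.3760

58.376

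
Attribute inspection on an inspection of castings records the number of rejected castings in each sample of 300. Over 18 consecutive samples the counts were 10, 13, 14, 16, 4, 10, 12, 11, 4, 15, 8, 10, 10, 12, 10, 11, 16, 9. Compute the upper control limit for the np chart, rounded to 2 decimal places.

20.53

p̄ = Σdᵢ / (k·n) = 195 / (18 × 300) = 0.03611
UCL = np̄ + 3·√(np̄(1−p̄)) = 10.8333 + 3 × √(10.8333×0.96389) = 10.8333 + 3 × 3.2314 = 20.5276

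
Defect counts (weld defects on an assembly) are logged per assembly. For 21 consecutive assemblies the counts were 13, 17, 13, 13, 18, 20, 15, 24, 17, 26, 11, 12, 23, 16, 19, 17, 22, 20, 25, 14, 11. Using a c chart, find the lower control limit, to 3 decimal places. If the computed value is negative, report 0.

4.904

c̄ = (13 + 17 + 13 + 13 + 18 + 20 + 15 + 24 + 17 + 26 + 11 + 12 + 23 + 16 + 19 + 17 + 22 + 20 + 25 + 14 + 11) / 21 = 366 / 21 = 17.4286
LCL = c̄ − 3√c̄ = 17.4286 − 3 × 4.1748 = 4.9043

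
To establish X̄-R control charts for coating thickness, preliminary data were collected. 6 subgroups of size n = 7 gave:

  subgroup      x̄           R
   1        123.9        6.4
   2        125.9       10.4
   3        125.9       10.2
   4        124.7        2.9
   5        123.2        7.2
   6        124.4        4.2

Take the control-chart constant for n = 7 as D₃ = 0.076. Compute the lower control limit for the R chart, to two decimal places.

R̄ = (6.4 + 10.4 + 10.2 + 2.9 + 7.2 + 4.2) / 6 = 41.3000 / 6 = 6.8833
LCL_R = D₃·R̄ = 0.076 × 6.8833 = 0.5231

0.52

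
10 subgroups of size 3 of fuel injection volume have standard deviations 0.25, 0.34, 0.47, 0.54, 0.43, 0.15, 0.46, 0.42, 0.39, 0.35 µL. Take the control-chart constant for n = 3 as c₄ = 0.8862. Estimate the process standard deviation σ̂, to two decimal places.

s̄ = (0.25 + 0.34 + 0.47 + 0.54 + 0.43 + 0.15 + 0.46 + 0.42 + 0.39 + 0.35) / 10 = 0.3800
σ̂ = s̄ / c₄ = 0.3800 / 0.8862 = 0.4288

0.43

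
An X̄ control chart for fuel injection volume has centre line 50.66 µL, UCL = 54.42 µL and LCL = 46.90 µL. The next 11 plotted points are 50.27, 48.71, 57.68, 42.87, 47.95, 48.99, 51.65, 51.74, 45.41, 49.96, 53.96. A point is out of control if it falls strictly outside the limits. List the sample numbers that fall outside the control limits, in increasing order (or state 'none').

3, 4, 9

Compare each point to [46.90, 54.42]: sample 3 = 57.68 > UCL; sample 4 = 42.87 < LCL; sample 9 = 45.41 < LCL.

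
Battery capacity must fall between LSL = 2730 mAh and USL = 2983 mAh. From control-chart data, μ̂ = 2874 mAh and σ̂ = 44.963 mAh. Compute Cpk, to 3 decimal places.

0.808

Cpu = (USL − μ̂) / (3σ̂) = (2983 − 2874) / (3 × 44.963) = 0.8081; Cpl = (μ̂ − LSL) / (3σ̂) = (2874 − 2730) / (3 × 44.963) = 1.0675; Cpk = min(Cpu, Cpl) = 0.8081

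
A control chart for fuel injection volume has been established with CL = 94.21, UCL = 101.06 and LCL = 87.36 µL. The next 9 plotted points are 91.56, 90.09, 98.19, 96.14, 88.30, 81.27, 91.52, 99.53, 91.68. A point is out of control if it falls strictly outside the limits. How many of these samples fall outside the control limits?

Compare each point to [87.36, 101.06]: sample 6 = 81.27 < LCL.

1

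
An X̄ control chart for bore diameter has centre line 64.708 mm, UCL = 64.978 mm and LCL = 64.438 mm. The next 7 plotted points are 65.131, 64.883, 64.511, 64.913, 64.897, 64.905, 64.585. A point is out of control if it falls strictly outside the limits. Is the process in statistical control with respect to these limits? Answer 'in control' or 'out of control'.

Compare each point to [64.438, 64.978]: sample 1 = 65.131 > UCL.

out of control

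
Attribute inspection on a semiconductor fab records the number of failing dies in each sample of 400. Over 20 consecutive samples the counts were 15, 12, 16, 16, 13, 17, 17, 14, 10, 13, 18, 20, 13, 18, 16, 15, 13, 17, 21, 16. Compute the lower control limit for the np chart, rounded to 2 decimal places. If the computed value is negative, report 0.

3.92

p̄ = Σdᵢ / (k·n) = 310 / (20 × 400) = 0.03875
LCL = np̄ − 3·√(np̄(1−p̄)) = 15.5000 − 3 × 3.8600 = 3.9201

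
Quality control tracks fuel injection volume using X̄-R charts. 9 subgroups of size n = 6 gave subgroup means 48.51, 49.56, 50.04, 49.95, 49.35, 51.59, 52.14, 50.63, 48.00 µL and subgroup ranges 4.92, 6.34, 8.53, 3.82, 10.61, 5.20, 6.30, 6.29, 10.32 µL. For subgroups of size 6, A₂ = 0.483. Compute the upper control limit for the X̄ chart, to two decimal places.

53.32

X̄̄ = (48.51 + 49.56 + 50.04 + 49.95 + 49.35 + 51.59 + 52.14 + 50.63 + 48.00) / 9 = 449.7700 / 9 = 49.9744
R̄ = (4.92 + 6.34 + 8.53 + 3.82 + 10.61 + 5.20 + 6.30 + 6.29 + 10.32) / 9 = 62.3300 / 9 = 6.9256
UCL = X̄̄ + A₂·R̄ = 49.9744 + 0.483 × 6.9256 = 53.3195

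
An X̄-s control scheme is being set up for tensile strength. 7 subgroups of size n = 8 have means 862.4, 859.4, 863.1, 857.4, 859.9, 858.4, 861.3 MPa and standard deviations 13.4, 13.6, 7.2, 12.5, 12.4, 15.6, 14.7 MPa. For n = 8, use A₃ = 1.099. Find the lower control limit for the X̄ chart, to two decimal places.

846.24

X̄̄ = (862.4 + 859.4 + 863.1 + 857.4 + 859.9 + 858.4 + 861.3) / 7 = 860.2714
s̄ = (13.4 + 13.6 + 7.2 + 12.5 + 12.4 + 15.6 + 14.7) / 7 = 12.7714
LCL = X̄̄ − A₃·s̄ = 860.2714 − 1.099 × 12.7714 = 846.2356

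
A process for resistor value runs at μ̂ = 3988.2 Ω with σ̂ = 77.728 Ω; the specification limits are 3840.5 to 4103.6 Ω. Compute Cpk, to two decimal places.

0.49

Cpu = (USL − μ̂) / (3σ̂) = (4103.6 − 3988.2) / (3 × 77.728) = 0.4949; Cpl = (μ̂ − LSL) / (3σ̂) = (3988.2 − 3840.5) / (3 × 77.728) = 0.6334; Cpk = min(Cpu, Cpl) = 0.4949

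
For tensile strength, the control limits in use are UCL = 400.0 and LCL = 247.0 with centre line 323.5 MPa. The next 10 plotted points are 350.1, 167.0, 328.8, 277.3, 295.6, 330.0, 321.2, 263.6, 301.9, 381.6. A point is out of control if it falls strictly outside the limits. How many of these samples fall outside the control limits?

1

Compare each point to [247.0, 400.0]: sample 2 = 167.0 < LCL.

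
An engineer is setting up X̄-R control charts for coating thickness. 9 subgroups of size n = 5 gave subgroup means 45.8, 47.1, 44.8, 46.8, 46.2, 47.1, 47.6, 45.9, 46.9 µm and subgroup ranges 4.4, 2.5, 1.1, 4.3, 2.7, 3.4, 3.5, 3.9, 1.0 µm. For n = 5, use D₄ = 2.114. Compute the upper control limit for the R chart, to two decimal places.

6.30

R̄ = (4.4 + 2.5 + 1.1 + 4.3 + 2.7 + 3.4 + 3.5 + 3.9 + 1.0) / 9 = 26.8000 / 9 = 2.9778
UCL_R = D₄·R̄ = 2.114 × 2.9778 = 6.2950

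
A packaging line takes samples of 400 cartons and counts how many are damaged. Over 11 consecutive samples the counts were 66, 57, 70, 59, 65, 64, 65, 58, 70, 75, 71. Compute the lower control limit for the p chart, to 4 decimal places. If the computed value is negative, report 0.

p̄ = Σdᵢ / (k·n) = 720 / (11 × 400) = 0.16364
LCL = p̄ − 3·√(p̄(1−p̄)/n) = 0.16364 − 3 × 0.01850 = 0.10814

0.1081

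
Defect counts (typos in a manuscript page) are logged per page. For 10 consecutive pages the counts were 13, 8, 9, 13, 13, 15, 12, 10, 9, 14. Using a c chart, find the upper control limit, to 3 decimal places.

21.818

c̄ = (13 + 8 + 9 + 13 + 13 + 15 + 12 + 10 + 9 + 14) / 10 = 116 / 10 = 11.6000
UCL = c̄ + 3√c̄ = 11.6000 + 3 × √11.6000 = 11.6000 + 3 × 3.4059 = 21.8176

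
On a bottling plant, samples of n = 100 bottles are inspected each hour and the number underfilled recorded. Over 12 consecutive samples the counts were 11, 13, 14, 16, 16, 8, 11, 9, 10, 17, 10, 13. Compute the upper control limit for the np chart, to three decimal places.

p̄ = Σdᵢ / (k·n) = 148 / (12 × 100) = 0.12333
UCL = np̄ + 3·√(np̄(1−p̄)) = 12.3333 + 3 × √(12.3333×0.87667) = 12.3333 + 3 × 3.2882 = 22.1979

22.198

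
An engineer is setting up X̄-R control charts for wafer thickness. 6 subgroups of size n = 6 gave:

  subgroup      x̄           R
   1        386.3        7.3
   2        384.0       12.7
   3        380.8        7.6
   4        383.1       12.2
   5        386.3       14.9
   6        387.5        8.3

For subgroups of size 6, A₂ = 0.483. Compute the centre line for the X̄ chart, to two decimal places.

X̄̄ = (386.3 + 384.0 + 380.8 + 383.1 + 386.3 + 387.5) / 6 = 2308.0000 / 6 = 384.6667
CL = X̄̄ = 384.6667

384.67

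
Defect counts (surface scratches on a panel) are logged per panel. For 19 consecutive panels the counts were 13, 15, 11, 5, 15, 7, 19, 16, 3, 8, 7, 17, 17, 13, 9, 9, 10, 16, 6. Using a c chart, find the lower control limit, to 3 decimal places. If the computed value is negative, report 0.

1.253

c̄ = (13 + 15 + 11 + 5 + 15 + 7 + 19 + 16 + 3 + 8 + 7 + 17 + 17 + 13 + 9 + 9 + 10 + 16 + 6) / 19 = 216 / 19 = 11.3684
LCL = c̄ − 3√c̄ = 11.3684 − 3 × 3.3717 = 1.2533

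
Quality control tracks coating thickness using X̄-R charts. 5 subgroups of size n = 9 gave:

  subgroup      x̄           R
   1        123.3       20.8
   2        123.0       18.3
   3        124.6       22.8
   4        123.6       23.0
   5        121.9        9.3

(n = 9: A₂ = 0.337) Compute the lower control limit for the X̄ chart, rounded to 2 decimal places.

X̄̄ = (123.3 + 123.0 + 124.6 + 123.6 + 121.9) / 5 = 616.4000 / 5 = 123.2800
R̄ = (20.8 + 18.3 + 22.8 + 23.0 + 9.3) / 5 = 94.2000 / 5 = 18.8400
LCL = X̄̄ − A₂·R̄ = 123.2800 − 0.337 × 18.8400 = 116.9309

116.93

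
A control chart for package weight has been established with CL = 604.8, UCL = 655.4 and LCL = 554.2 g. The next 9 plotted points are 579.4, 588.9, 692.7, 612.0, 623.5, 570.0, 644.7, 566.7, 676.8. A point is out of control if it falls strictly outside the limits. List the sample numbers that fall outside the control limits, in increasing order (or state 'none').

Compare each point to [554.2, 655.4]: sample 3 = 692.7 > UCL; sample 9 = 676.8 > UCL.

3, 9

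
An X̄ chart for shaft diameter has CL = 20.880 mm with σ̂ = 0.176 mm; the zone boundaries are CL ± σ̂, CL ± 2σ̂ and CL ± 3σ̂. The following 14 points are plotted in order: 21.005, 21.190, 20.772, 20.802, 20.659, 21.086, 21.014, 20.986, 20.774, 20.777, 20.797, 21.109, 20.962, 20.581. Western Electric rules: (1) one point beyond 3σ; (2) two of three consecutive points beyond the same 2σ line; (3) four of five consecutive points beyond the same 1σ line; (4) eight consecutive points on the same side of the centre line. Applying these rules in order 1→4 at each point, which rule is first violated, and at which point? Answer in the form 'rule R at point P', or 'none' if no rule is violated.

Zone of each point (C = within 1σ̂, B = 1σ̂–2σ̂, A = 2σ̂–3σ̂, * = beyond 3σ̂; sign = side of CL): 1:+C, 2:+B, 3:-C, 4:-C, 5:-B, 6:+B, 7:+C, 8:+C, 9:-C, 10:-C, 11:-C, 12:+B, 13:+C, 14:-B
No rule fires across all 14 points.

none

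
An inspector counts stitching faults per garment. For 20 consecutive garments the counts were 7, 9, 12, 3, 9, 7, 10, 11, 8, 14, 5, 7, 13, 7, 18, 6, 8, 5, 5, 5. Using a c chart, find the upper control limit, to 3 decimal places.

c̄ = (7 + 9 + 12 + 3 + 9 + 7 + 10 + 11 + 8 + 14 + 5 + 7 + 13 + 7 + 18 + 6 + 8 + 5 + 5 + 5) / 20 = 169 / 20 = 8.4500
UCL = c̄ + 3√c̄ = 8.4500 + 3 × √8.4500 = 8.4500 + 3 × 2.9069 = 17.1707

17.171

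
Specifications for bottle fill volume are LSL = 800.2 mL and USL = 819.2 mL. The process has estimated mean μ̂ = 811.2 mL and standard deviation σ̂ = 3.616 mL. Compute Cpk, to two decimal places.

0.74

Cpu = (USL − μ̂) / (3σ̂) = (819.2 − 811.2) / (3 × 3.616) = 0.7375; Cpl = (μ̂ − LSL) / (3σ̂) = (811.2 − 800.2) / (3 × 3.616) = 1.0140; Cpk = min(Cpu, Cpl) = 0.7375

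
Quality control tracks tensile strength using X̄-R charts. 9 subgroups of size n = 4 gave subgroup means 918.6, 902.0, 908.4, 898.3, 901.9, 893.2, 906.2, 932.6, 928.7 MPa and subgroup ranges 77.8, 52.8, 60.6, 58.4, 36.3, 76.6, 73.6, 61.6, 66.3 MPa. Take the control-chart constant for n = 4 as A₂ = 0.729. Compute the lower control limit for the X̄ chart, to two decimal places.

X̄̄ = (918.6 + 902.0 + 908.4 + 898.3 + 901.9 + 893.2 + 906.2 + 932.6 + 928.7) / 9 = 8189.9000 / 9 = 909.9889
R̄ = (77.8 + 52.8 + 60.6 + 58.4 + 36.3 + 76.6 + 73.6 + 61.6 + 66.3) / 9 = 564.0000 / 9 = 62.6667
LCL = X̄̄ − A₂·R̄ = 909.9889 − 0.729 × 62.6667 = 864.3049

864.30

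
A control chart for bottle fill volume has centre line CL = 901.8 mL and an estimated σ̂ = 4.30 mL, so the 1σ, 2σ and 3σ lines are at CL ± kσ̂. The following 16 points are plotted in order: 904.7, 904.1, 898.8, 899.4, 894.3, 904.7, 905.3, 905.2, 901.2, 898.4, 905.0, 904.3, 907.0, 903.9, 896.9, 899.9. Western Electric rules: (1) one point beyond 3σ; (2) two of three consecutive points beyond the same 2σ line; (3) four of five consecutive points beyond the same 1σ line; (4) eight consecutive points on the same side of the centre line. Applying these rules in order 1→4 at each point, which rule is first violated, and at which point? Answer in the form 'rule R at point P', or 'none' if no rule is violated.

Zone of each point (C = within 1σ̂, B = 1σ̂–2σ̂, A = 2σ̂–3σ̂, * = beyond 3σ̂; sign = side of CL): 1:+C, 2:+C, 3:-C, 4:-C, 5:-B, 6:+C, 7:+C, 8:+C, 9:-C, 10:-C, 11:+C, 12:+C, 13:+B, 14:+C, 15:-B, 16:-C
No rule fires across all 16 points.

none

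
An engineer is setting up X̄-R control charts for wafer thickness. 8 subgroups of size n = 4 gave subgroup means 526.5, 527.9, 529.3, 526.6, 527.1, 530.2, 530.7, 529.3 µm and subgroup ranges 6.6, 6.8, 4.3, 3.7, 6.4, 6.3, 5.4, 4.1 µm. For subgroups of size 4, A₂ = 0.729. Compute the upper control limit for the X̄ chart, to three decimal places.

X̄̄ = (526.5 + 527.9 + 529.3 + 526.6 + 527.1 + 530.2 + 530.7 + 529.3) / 8 = 4227.6000 / 8 = 528.4500
R̄ = (6.6 + 6.8 + 4.3 + 3.7 + 6.4 + 6.3 + 5.4 + 4.1) / 8 = 43.6000 / 8 = 5.4500
UCL = X̄̄ + A₂·R̄ = 528.4500 + 0.729 × 5.4500 = 532.4230

532.423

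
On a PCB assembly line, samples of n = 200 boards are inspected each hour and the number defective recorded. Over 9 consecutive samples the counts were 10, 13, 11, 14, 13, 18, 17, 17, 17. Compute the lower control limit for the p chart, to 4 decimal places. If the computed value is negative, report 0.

0.0173

p̄ = Σdᵢ / (k·n) = 130 / (9 × 200) = 0.07222
LCL = p̄ − 3·√(p̄(1−p̄)/n) = 0.07222 − 3 × 0.01830 = 0.01731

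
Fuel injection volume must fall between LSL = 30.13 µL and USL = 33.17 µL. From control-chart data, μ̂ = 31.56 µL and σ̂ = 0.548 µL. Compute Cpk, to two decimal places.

Cpu = (USL − μ̂) / (3σ̂) = (33.17 − 31.56) / (3 × 0.548) = 0.9793; Cpl = (μ̂ − LSL) / (3σ̂) = (31.56 − 30.13) / (3 × 0.548) = 0.8698; Cpk = min(Cpu, Cpl) = 0.8698

0.87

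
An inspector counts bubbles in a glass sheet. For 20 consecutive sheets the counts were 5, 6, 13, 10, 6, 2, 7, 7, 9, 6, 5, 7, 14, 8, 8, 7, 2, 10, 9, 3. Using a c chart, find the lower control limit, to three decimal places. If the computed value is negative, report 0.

c̄ = (5 + 6 + 13 + 10 + 6 + 2 + 7 + 7 + 9 + 6 + 5 + 7 + 14 + 8 + 8 + 7 + 2 + 10 + 9 + 3) / 20 = 144 / 20 = 7.2000
LCL = c̄ − 3√c̄ = 7.2000 − 3 × 2.6833 = -0.8498 → 0 (cannot be negative)

0.000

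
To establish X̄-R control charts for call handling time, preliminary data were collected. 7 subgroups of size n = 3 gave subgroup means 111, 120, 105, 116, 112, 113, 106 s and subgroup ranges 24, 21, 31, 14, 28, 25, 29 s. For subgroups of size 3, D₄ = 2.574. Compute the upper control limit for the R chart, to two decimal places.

63.25

R̄ = (24 + 21 + 31 + 14 + 28 + 25 + 29) / 7 = 172.0000 / 7 = 24.5714
UCL_R = D₄·R̄ = 2.574 × 24.5714 = 63.2469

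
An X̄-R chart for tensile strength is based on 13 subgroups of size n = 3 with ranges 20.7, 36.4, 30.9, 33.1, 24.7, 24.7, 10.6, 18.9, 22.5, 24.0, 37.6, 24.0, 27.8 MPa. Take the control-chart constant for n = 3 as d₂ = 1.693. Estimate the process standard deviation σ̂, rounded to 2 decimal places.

15.26

R̄ = (20.7 + 36.4 + 30.9 + 33.1 + 24.7 + 24.7 + 10.6 + 18.9 + 22.5 + 24.0 + 37.6 + 24.0 + 27.8) / 13 = 25.8385
σ̂ = R̄ / d₂ = 25.8385 / 1.693 = 15.2619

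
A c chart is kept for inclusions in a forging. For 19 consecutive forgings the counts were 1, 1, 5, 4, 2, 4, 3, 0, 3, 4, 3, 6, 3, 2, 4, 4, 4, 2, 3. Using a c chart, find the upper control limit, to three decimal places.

c̄ = (1 + 1 + 5 + 4 + 2 + 4 + 3 + 0 + 3 + 4 + 3 + 6 + 3 + 2 + 4 + 4 + 4 + 2 + 3) / 19 = 58 / 19 = 3.0526
UCL = c̄ + 3√c̄ = 3.0526 + 3 × √3.0526 = 3.0526 + 3 × 1.7472 = 8.2942

8.294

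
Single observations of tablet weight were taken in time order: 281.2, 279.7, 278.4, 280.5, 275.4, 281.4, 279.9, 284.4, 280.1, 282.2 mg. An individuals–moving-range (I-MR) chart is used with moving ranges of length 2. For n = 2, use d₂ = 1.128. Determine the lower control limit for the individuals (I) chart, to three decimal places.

271.928

X̄ = (281.2 + 279.7 + 278.4 + 280.5 + 275.4 + 281.4 + 279.9 + 284.4 + 280.1 + 282.2) / 10 = 280.3200
Moving ranges: 1.5, 1.3, 2.1, 5.1, 6.0, 1.5, 4.5, 4.3, 2.1; M̄R̄ = 28.4000 / 9 = 3.1556
LCL = X̄ − 3·M̄R̄/d₂ = 280.3200 − 3 × 3.1556 / 1.128 = 271.9276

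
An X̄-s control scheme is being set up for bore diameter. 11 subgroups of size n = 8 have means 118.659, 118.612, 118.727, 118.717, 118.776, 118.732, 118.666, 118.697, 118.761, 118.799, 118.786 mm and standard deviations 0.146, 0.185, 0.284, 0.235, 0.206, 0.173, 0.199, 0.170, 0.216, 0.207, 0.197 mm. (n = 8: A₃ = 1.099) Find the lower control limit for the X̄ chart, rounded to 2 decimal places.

X̄̄ = (118.659 + 118.612 + 118.727 + 118.717 + 118.776 + 118.732 + 118.666 + 118.697 + 118.761 + 118.799 + 118.786) / 11 = 118.7211
s̄ = (0.146 + 0.185 + 0.284 + 0.235 + 0.206 + 0.173 + 0.199 + 0.170 + 0.216 + 0.207 + 0.197) / 11 = 0.2016
LCL = X̄̄ − A₃·s̄ = 118.7211 − 1.099 × 0.2016 = 118.4995

118.50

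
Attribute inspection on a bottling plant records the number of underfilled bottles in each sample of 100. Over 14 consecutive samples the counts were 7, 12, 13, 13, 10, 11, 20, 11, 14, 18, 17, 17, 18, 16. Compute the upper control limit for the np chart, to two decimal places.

p̄ = Σdᵢ / (k·n) = 197 / (14 × 100) = 0.14071
UCL = np̄ + 3·√(np̄(1−p̄)) = 14.0714 + 3 × √(14.0714×0.85929) = 14.0714 + 3 × 3.4773 = 24.5032

24.50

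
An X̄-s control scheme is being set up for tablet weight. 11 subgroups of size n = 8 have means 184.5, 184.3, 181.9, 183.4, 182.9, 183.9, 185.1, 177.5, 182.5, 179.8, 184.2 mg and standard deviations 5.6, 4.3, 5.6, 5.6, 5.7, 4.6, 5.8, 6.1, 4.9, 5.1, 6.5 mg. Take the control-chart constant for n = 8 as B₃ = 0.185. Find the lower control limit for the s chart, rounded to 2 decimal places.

1.01

s̄ = (5.6 + 4.3 + 5.6 + 5.6 + 5.7 + 4.6 + 5.8 + 6.1 + 4.9 + 5.1 + 6.5) / 11 = 5.4364
LCL_s = B₃·s̄ = 0.185 × 5.4364 = 1.0057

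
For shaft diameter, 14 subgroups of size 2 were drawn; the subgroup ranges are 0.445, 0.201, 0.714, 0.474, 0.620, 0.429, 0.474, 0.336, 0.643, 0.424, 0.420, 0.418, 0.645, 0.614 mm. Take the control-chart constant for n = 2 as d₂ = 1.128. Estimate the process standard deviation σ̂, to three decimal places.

0.434

R̄ = (0.445 + 0.201 + 0.714 + 0.474 + 0.620 + 0.429 + 0.474 + 0.336 + 0.643 + 0.424 + 0.420 + 0.418 + 0.645 + 0.614) / 14 = 0.4898
σ̂ = R̄ / d₂ = 0.4898 / 1.128 = 0.4342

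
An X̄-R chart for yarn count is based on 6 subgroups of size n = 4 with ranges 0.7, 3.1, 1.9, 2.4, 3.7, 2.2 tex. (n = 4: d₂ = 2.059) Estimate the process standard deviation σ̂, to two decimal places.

R̄ = (0.7 + 3.1 + 1.9 + 2.4 + 3.7 + 2.2) / 6 = 2.3333
σ̂ = R̄ / d₂ = 2.3333 / 2.059 = 1.1332

1.13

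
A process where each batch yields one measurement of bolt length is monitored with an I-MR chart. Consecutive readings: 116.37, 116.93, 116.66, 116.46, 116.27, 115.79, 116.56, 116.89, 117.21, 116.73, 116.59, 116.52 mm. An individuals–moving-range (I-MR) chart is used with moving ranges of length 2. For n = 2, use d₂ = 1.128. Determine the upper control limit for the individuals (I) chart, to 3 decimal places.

X̄ = (116.37 + 116.93 + 116.66 + 116.46 + 116.27 + 115.79 + 116.56 + 116.89 + 117.21 + 116.73 + 116.59 + 116.52) / 12 = 116.5817
Moving ranges: 0.56, 0.27, 0.20, 0.19, 0.48, 0.77, 0.33, 0.32, 0.48, 0.14, 0.07; M̄R̄ = 3.8100 / 11 = 0.3464
UCL = X̄ + 3·M̄R̄/d₂ = 116.5817 + 3 × 0.3464 / 1.128 = 117.5028

117.503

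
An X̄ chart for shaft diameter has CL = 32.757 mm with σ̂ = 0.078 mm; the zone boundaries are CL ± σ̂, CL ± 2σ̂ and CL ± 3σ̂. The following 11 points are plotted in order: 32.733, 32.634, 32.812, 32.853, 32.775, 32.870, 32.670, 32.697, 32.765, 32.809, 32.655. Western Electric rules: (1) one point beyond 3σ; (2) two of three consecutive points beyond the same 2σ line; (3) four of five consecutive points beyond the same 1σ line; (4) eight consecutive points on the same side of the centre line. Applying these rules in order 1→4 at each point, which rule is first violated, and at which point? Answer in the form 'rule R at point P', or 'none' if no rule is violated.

Zone of each point (C = within 1σ̂, B = 1σ̂–2σ̂, A = 2σ̂–3σ̂, * = beyond 3σ̂; sign = side of CL): 1:-C, 2:-B, 3:+C, 4:+B, 5:+C, 6:+B, 7:-B, 8:-C, 9:+C, 10:+C, 11:-B
No rule fires across all 11 points.

none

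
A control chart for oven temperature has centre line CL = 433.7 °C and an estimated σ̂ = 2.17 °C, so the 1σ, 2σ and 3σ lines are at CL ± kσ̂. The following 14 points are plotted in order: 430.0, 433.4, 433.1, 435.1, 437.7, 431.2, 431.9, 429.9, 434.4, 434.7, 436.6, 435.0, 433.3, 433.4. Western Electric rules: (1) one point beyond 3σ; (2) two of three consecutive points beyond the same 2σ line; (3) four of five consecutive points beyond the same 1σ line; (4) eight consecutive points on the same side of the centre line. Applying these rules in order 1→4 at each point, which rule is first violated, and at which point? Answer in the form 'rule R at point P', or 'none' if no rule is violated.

none

Zone of each point (C = within 1σ̂, B = 1σ̂–2σ̂, A = 2σ̂–3σ̂, * = beyond 3σ̂; sign = side of CL): 1:-B, 2:-C, 3:-C, 4:+C, 5:+B, 6:-B, 7:-C, 8:-B, 9:+C, 10:+C, 11:+B, 12:+C, 13:-C, 14:-C
No rule fires across all 14 points.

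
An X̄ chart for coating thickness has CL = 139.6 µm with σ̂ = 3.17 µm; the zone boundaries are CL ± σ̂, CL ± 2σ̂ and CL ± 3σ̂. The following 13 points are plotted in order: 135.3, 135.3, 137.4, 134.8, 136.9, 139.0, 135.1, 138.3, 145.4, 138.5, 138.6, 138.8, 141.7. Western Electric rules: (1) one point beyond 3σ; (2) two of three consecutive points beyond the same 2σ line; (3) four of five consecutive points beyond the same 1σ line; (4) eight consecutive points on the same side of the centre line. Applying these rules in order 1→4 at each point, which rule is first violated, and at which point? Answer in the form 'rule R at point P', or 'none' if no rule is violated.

Zone of each point (C = within 1σ̂, B = 1σ̂–2σ̂, A = 2σ̂–3σ̂, * = beyond 3σ̂; sign = side of CL): 1:-B, 2:-B, 3:-C, 4:-B, 5:-C, 6:-C, 7:-B, 8:-C, 9:+B, 10:-C, 11:-C, 12:-C, 13:+C
Rule 4 (eight consecutive points on the same side of the centre line) is satisfied at point 8.

rule 4 at point 8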